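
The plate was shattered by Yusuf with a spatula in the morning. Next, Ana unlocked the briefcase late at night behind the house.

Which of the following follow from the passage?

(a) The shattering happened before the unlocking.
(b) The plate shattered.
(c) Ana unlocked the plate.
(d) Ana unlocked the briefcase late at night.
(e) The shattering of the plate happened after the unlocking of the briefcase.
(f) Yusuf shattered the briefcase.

(a), (b), (d)

(a) Entailed — the narrative places the shattering before the unlocking.
(b) Entailed — 'Yusuf shattered the plate' is causative; it entails the inchoative 'the plate shattered'.
(c) Not entailed — Ana unlocked the briefcase, not the plate; the plate belongs to the shattering event.
(d) Entailed — the original entails any weakening of itself; this just drops 'behind the house'.
(e) Not entailed — the narrative places the shattering before the unlocking, not after.
(f) Not entailed — Yusuf shattered the plate, not the briefcase; the briefcase belongs to the unlocking event.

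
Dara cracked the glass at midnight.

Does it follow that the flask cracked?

no

Nothing is said about any flask; only the glass is affected.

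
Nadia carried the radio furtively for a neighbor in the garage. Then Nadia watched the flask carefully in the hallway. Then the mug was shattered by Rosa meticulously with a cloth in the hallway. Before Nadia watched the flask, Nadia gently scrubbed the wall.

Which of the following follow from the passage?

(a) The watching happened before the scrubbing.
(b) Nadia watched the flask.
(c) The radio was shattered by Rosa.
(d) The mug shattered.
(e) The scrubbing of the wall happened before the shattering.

(b), (d), (e)

(a) Not entailed — the narrative places the scrubbing before the watching, not after.
(b) Entailed — the original entails any weakening of itself; this just drops 'carefully', 'in the hallway'.
(c) Not entailed — Rosa shattered the mug, not the radio; the radio belongs to the carrying event.
(d) Entailed — 'Rosa shattered the mug' is causative; it entails the inchoative 'the mug shattered'.
(e) Entailed — the narrative places the scrubbing before the shattering.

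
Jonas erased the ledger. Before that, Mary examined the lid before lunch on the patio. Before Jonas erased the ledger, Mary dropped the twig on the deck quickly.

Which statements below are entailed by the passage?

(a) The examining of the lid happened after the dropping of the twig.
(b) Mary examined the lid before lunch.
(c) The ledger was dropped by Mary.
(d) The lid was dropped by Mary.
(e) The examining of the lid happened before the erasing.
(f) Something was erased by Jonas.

(a) Not entailed — the narrative doesn't order the dropping relative to the examining.
(b) Entailed — dropping 'on the patio' leaves a sub-description the original still satisfies.
(c) Not entailed — Mary dropped the twig, not the ledger; the ledger belongs to the erasing event.
(d) Not entailed — Mary dropped the twig, not the lid; the lid belongs to the examining event.
(e) Entailed — the narrative places the examining before the erasing.
(f) Entailed — every conjunct here is already in the original erasing event.

(b), (e), (f)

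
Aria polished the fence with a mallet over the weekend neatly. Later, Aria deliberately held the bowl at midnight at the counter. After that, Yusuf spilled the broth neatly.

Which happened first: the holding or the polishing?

The connectives place the polishing before the holding.

the polishing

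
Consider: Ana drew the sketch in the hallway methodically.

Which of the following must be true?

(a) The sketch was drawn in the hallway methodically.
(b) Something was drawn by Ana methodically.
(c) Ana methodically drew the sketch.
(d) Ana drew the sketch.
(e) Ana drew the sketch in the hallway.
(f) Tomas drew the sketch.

(a), (b), (c), (d), (e)

(a) Entailed — the original entails any weakening of itself; this just generalizes the agent.
(b) Entailed — dropping 'in the hallway' and generalizing the patient leaves a sub-description the original still satisfies.
(c) Entailed — the original entails any weakening of itself; this just drops 'in the hallway'.
(d) Entailed — dropping 'in the hallway', 'methodically' leaves a sub-description the original still satisfies.
(e) Entailed — every conjunct here is already in the original drawing event.
(f) Not entailed — the passage has Ana drawing the sketch, not Tomas.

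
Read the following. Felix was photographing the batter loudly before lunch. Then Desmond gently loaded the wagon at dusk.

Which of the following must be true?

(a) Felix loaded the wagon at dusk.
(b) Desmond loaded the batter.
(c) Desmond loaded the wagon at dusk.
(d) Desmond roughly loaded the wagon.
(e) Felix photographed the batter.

(a) Not entailed — the passage has Desmond loading the wagon, not Felix.
(b) Not entailed — Desmond loaded the wagon, not the batter; the batter belongs to the photographing event.
(c) Entailed — the original entails any weakening of itself; this just drops 'gently'.
(d) Not entailed — 'roughly' adds a manner not in (and inconsistent with) the original.
(e) Not entailed — 'was photographing' is progressive on an accomplishment; it does not entail the completed 'photographed'.

(c)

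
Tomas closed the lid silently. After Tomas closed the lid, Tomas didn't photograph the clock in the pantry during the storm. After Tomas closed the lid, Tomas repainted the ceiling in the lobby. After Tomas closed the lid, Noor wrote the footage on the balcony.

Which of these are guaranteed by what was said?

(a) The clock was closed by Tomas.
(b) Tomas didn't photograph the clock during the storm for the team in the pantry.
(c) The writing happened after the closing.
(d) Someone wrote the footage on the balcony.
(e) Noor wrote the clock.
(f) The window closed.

(a) Not entailed — Tomas closed the lid, not the clock; the clock belongs to the photographing event.
(b) Entailed — under negation, adding a further restriction is entailed: if no such photographing event occurred, none occurred for the team either.
(c) Entailed — the narrative places the closing before the writing.
(d) Entailed — generalizing the agent leaves a sub-description the original still satisfies.
(e) Not entailed — Noor wrote the footage, not the clock; the clock belongs to the photographing event.
(f) Not entailed — the lid is what closed, not the window.

(b), (c), (d)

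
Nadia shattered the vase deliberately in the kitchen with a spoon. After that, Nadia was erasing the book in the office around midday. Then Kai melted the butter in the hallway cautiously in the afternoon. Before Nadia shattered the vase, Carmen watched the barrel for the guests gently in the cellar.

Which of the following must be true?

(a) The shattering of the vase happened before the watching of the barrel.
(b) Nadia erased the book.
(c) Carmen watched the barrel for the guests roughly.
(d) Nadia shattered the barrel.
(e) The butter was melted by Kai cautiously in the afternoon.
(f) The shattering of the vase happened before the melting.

(a) Not entailed — the narrative places the watching before the shattering, not after.
(b) Not entailed — 'was erasing' is progressive on an accomplishment; it does not entail the completed 'erased'.
(c) Not entailed — 'roughly' adds a manner not in (and inconsistent with) the original.
(d) Not entailed — Nadia shattered the vase, not the barrel; the barrel belongs to the watching event.
(e) Entailed — dropping 'in the hallway' leaves a sub-description the original still satisfies.
(f) Entailed — the narrative places the shattering before the melting.

(e), (f)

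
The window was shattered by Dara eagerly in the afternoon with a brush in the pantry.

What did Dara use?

'with a brush' marks the instrument of the shattering event.

a brush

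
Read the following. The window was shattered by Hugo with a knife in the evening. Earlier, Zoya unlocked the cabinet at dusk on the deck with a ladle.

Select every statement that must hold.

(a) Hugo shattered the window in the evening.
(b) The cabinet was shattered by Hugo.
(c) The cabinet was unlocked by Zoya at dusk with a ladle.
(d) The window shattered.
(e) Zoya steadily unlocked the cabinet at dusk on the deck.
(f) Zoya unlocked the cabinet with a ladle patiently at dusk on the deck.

(a), (c), (d)

(a) Entailed — every conjunct here is already in the original shattering event.
(b) Not entailed — Hugo shattered the window, not the cabinet; the cabinet belongs to the unlocking event.
(c) Entailed — the original entails any weakening of itself; this just drops 'on the deck'.
(d) Entailed — 'Hugo shattered the window' is causative; it entails the inchoative 'the window shattered'.
(e) Not entailed — 'steadily' adds information not in the original event.
(f) Not entailed — 'patiently' adds information not in the original event.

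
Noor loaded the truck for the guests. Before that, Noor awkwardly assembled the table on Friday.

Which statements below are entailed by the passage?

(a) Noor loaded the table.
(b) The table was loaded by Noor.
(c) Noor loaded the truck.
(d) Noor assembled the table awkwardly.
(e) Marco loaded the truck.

(c), (d)

(a) Not entailed — Noor loaded the truck, not the table; the table belongs to the assembling event.
(b) Not entailed — Noor loaded the truck, not the table; the table belongs to the assembling event.
(c) Entailed — dropping 'for the guests' leaves a sub-description the original still satisfies.
(d) Entailed — every conjunct here is already in the original assembling event.
(e) Not entailed — the passage has Noor loading the truck, not Marco.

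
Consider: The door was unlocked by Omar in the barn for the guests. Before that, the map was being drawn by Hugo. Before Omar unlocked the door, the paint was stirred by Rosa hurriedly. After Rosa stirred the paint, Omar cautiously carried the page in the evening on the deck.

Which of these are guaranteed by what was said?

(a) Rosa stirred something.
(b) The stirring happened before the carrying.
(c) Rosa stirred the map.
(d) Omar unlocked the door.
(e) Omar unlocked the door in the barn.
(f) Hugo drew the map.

(a) Entailed — dropping 'hurriedly' and generalizing the patient leaves a sub-description the original still satisfies.
(b) Entailed — the narrative places the stirring before the carrying.
(c) Not entailed — Rosa stirred the paint, not the map; the map belongs to the drawing event.
(d) Entailed — the original entails any weakening of itself; this just drops 'in the barn', 'for the guests'.
(e) Entailed — this follows by dropping conjuncts from the unlocking event's description.
(f) Not entailed — 'was drawing' is progressive on an accomplishment; it does not entail the completed 'drew'.

(a), (b), (d), (e)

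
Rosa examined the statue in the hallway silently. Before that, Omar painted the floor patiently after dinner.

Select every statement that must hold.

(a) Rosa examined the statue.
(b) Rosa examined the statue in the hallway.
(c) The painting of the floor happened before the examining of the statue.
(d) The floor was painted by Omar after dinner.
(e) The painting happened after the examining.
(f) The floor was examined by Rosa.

(a) Entailed — this follows by dropping conjuncts from the examining event's description.
(b) Entailed — this follows by dropping conjuncts from the examining event's description.
(c) Entailed — the narrative places the painting before the examining.
(d) Entailed — the original entails any weakening of itself; this just drops 'patiently'.
(e) Not entailed — the narrative places the painting before the examining, not after.
(f) Not entailed — Rosa examined the statue, not the floor; the floor belongs to the painting event.

(a), (b), (c), (d)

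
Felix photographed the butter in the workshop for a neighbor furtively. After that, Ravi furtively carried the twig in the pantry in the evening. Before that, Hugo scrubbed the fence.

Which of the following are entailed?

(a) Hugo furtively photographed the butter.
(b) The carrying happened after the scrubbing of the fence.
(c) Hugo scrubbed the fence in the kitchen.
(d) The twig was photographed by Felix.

(b)

(a) Not entailed — the passage has Felix photographing the butter, not Hugo.
(b) Entailed — the narrative places the scrubbing before the carrying.
(c) Not entailed — 'in the kitchen' adds information not in the original event.
(d) Not entailed — Felix photographed the butter, not the twig; the twig belongs to the carrying event.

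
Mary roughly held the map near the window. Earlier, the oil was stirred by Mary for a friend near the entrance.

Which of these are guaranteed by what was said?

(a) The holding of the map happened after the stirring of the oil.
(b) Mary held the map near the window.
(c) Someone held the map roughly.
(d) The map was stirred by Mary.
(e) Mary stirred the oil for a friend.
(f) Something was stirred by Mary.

(a) Entailed — the narrative places the stirring before the holding.
(b) Entailed — every conjunct here is already in the original holding event.
(c) Entailed — this follows by dropping conjuncts from the holding event's description.
(d) Not entailed — Mary stirred the oil, not the map; the map belongs to the holding event.
(e) Entailed — this follows by dropping conjuncts from the stirring event's description.
(f) Entailed — dropping 'for a friend', 'near the entrance' and generalizing the patient leaves a sub-description the original still satisfies.

(a), (b), (c), (e), (f)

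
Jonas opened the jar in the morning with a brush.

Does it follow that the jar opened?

yes

'Jonas opened the jar' is the causative; it entails the inchoative 'the jar opened'.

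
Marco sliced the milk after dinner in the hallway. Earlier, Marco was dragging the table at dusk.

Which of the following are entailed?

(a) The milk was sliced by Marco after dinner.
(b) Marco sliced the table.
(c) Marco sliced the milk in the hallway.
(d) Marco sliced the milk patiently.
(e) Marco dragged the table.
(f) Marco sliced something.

(a), (c), (e), (f)

(a) Entailed — the original entails any weakening of itself; this just drops 'in the hallway'.
(b) Not entailed — Marco sliced the milk, not the table; the table belongs to the dragging event.
(c) Entailed — this follows by dropping conjuncts from the slicing event's description.
(d) Not entailed — 'patiently' adds information not in the original event.
(e) Entailed — 'drag' is an activity; 'was dragging' entails that some dragging happened, so 'dragged' holds.
(f) Entailed — the original entails any weakening of itself; this just drops 'after dinner', 'in the hallway' and generalizes the patient.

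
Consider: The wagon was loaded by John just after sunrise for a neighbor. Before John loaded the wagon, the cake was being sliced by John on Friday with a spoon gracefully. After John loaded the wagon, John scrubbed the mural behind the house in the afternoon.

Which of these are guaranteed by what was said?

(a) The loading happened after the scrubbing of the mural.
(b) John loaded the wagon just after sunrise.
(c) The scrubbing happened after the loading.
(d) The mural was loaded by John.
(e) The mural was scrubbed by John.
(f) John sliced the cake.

(b), (c), (e)

(a) Not entailed — the narrative places the loading before the scrubbing, not after.
(b) Entailed — every conjunct here is already in the original loading event.
(c) Entailed — the narrative places the loading before the scrubbing.
(d) Not entailed — John loaded the wagon, not the mural; the mural belongs to the scrubbing event.
(e) Entailed — dropping 'behind the house', 'in the afternoon' leaves a sub-description the original still satisfies.
(f) Not entailed — 'was slicing' is progressive on an accomplishment; it does not entail the completed 'sliced'.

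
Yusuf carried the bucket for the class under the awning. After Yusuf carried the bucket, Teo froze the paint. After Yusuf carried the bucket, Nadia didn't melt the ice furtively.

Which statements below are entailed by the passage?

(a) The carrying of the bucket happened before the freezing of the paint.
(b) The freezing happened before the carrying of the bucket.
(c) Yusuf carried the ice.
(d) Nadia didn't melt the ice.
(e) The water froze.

(a) Entailed — the narrative places the carrying before the freezing.
(b) Not entailed — the narrative places the carrying before the freezing, not after.
(c) Not entailed — Yusuf carried the bucket, not the ice; the ice belongs to the melting event.
(d) Not entailed — dropping 'furtively' under negation is not valid — the original leaves open that Nadia melted the ice some other way.
(e) Not entailed — the paint is what froze, not the water.

(a)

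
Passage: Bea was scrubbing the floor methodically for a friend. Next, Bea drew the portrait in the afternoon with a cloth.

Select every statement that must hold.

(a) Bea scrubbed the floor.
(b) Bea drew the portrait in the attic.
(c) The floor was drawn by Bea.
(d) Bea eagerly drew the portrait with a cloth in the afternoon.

(a) Entailed — 'scrub' is an activity; 'was scrubbing' entails that some scrubbing happened, so 'scrubbed' holds.
(b) Not entailed — 'in the attic' adds information not in the original event.
(c) Not entailed — Bea drew the portrait, not the floor; the floor belongs to the scrubbing event.
(d) Not entailed — 'eagerly' adds information not in the original event.

(a)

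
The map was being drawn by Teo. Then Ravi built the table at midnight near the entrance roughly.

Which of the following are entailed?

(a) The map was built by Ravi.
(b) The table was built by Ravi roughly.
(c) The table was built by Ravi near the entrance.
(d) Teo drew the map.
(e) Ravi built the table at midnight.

(a) Not entailed — Ravi built the table, not the map; the map belongs to the drawing event.
(b) Entailed — every conjunct here is already in the original building event.
(c) Entailed — the original entails any weakening of itself; this just drops 'roughly', 'at midnight'.
(d) Not entailed — 'was drawing' is progressive on an accomplishment; it does not entail the completed 'drew'.
(e) Entailed — every conjunct here is already in the original building event.

(b), (c), (e)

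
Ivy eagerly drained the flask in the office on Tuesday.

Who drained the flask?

Ivy

'Ivy' marks the agent of the draining event.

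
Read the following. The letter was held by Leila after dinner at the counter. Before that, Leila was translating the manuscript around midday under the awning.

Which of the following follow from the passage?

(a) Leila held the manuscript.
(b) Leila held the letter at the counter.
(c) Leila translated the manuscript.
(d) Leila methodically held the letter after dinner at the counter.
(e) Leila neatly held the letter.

(a) Not entailed — Leila held the letter, not the manuscript; the manuscript belongs to the translating event.
(b) Entailed — every conjunct here is already in the original holding event.
(c) Not entailed — 'was translating' is progressive on an accomplishment; it does not entail the completed 'translated'.
(d) Not entailed — 'methodically' adds information not in the original event.
(e) Not entailed — 'neatly' adds information not in the original event.

(b)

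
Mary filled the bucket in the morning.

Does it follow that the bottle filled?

no

Nothing is said about any bottle; only the bucket is affected.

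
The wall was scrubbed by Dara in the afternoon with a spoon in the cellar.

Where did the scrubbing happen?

in the cellar

'in the cellar' marks the location of the scrubbing event.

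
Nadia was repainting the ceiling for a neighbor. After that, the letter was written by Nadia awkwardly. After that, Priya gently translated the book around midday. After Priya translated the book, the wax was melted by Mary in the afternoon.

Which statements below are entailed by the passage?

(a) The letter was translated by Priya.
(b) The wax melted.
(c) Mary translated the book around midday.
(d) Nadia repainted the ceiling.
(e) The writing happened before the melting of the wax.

(a) Not entailed — Priya translated the book, not the letter; the letter belongs to the writing event.
(b) Entailed — 'Mary melted the wax' is causative; it entails the inchoative 'the wax melted'.
(c) Not entailed — the passage has Priya translating the book, not Mary.
(d) Not entailed — 'was repainting' is progressive on an accomplishment; it does not entail the completed 'repainted'.
(e) Entailed — the narrative places the writing before the melting.

(b), (e)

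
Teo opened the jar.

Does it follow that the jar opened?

yes

'Teo opened the jar' is the causative; it entails the inchoative 'the jar opened'.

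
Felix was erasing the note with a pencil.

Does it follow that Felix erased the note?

'was erasing' is progressive; for an accomplishment like 'erase the note', it doesn't entail completion.

no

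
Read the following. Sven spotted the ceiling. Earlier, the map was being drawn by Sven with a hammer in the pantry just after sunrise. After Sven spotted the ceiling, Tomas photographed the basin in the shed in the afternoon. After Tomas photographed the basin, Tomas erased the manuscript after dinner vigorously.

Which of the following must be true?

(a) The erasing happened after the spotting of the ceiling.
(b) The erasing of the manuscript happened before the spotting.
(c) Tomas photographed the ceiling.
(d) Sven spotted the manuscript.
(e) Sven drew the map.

(a) Entailed — the narrative places the spotting before the erasing.
(b) Not entailed — the narrative places the spotting before the erasing, not after.
(c) Not entailed — Tomas photographed the basin, not the ceiling; the ceiling belongs to the spotting event.
(d) Not entailed — Sven spotted the ceiling, not the manuscript; the manuscript belongs to the erasing event.
(e) Not entailed — 'was drawing' is progressive on an accomplishment; it does not entail the completed 'drew'.

(a)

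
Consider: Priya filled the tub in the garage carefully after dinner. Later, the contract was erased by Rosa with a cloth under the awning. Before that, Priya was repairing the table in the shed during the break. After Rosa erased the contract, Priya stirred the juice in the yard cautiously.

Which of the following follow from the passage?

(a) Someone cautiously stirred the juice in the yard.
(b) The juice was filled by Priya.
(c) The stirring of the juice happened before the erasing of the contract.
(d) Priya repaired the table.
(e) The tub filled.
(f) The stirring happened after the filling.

(a) Entailed — generalizing the agent leaves a sub-description the original still satisfies.
(b) Not entailed — Priya filled the tub, not the juice; the juice belongs to the stirring event.
(c) Not entailed — the narrative places the erasing before the stirring, not after.
(d) Not entailed — 'was repairing' is progressive on an accomplishment; it does not entail the completed 'repaired'.
(e) Entailed — 'Priya filled the tub' is causative; it entails the inchoative 'the tub filled'.
(f) Entailed — the narrative places the filling before the stirring.

(a), (e), (f)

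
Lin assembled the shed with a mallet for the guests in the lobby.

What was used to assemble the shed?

'with a mallet' marks the instrument of the assembling event.

a mallet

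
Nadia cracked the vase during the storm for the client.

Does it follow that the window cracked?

no

Nothing is said about any window; only the vase is affected.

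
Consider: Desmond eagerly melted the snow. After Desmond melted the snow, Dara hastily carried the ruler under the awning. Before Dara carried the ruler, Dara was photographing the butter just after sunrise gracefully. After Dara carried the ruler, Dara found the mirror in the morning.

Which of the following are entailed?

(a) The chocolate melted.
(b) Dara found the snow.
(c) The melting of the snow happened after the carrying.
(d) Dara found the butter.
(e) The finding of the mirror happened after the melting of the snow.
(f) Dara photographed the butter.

(a) Not entailed — the snow is what melted, not the chocolate.
(b) Not entailed — Dara found the mirror, not the snow; the snow belongs to the melting event.
(c) Not entailed — the narrative places the melting before the carrying, not after.
(d) Not entailed — Dara found the mirror, not the butter; the butter belongs to the photographing event.
(e) Entailed — the narrative places the melting before the finding.
(f) Not entailed — 'was photographing' is progressive on an accomplishment; it does not entail the completed 'photographed'.

(e)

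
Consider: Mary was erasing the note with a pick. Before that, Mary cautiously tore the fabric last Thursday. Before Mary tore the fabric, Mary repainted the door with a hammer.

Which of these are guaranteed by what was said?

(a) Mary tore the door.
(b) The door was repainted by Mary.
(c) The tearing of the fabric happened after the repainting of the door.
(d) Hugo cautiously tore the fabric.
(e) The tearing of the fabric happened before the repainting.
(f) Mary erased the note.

(b), (c)

(a) Not entailed — Mary tore the fabric, not the door; the door belongs to the repainting event.
(b) Entailed — dropping 'with a hammer' leaves a sub-description the original still satisfies.
(c) Entailed — the narrative places the repainting before the tearing.
(d) Not entailed — the passage has Mary tearing the fabric, not Hugo.
(e) Not entailed — the narrative places the repainting before the tearing, not after.
(f) Not entailed — 'was erasing' is progressive on an accomplishment; it does not entail the completed 'erased'.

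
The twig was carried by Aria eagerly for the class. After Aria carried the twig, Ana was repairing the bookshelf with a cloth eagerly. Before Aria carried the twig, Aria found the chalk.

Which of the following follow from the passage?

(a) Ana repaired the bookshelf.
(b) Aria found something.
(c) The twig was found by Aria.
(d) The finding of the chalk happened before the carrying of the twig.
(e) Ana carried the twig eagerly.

(a) Not entailed — 'was repairing' is progressive on an accomplishment; it does not entail the completed 'repaired'.
(b) Entailed — the original entails any weakening of itself; this just generalizes the patient.
(c) Not entailed — Aria found the chalk, not the twig; the twig belongs to the carrying event.
(d) Entailed — the narrative places the finding before the carrying.
(e) Not entailed — the passage has Aria carrying the twig, not Ana.

(b), (d)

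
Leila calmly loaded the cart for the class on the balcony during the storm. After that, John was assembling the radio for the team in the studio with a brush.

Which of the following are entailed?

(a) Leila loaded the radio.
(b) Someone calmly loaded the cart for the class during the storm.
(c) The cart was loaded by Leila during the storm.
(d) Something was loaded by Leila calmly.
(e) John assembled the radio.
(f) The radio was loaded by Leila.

(b), (c), (d)

(a) Not entailed — Leila loaded the cart, not the radio; the radio belongs to the assembling event.
(b) Entailed — the original entails any weakening of itself; this just drops 'on the balcony' and generalizes the agent.
(c) Entailed — the original entails any weakening of itself; this just drops 'calmly', 'on the balcony', 'for the class'.
(d) Entailed — dropping 'during the storm', 'on the balcony', 'for the class' and generalizing the patient leaves a sub-description the original still satisfies.
(e) Not entailed — 'was assembling' is progressive on an accomplishment; it does not entail the completed 'assembled'.
(f) Not entailed — Leila loaded the cart, not the radio; the radio belongs to the assembling event.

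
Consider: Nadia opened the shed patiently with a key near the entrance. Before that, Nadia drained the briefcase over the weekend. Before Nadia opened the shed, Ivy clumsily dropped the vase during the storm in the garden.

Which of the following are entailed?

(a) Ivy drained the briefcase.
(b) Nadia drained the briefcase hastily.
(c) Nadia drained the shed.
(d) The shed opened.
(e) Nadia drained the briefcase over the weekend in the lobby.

(d)

(a) Not entailed — the passage has Nadia draining the briefcase, not Ivy.
(b) Not entailed — 'hastily' adds information not in the original event.
(c) Not entailed — Nadia drained the briefcase, not the shed; the shed belongs to the opening event.
(d) Entailed — 'Nadia opened the shed' is causative; it entails the inchoative 'the shed opened'.
(e) Not entailed — 'in the lobby' adds information not in the original event.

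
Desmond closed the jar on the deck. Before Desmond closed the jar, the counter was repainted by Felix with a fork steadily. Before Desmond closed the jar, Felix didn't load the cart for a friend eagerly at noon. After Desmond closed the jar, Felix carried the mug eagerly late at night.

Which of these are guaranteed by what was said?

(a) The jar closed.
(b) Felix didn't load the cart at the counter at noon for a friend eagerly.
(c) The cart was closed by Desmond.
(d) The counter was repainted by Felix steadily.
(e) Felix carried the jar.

(a) Entailed — 'Desmond closed the jar' is causative; it entails the inchoative 'the jar closed'.
(b) Entailed — under negation, adding a further restriction is entailed: if no such loading event occurred, none occurred at the counter either.
(c) Not entailed — Desmond closed the jar, not the cart; the cart belongs to the loading event.
(d) Entailed — dropping 'with a fork' leaves a sub-description the original still satisfies.
(e) Not entailed — Felix carried the mug, not the jar; the jar belongs to the closing event.

(a), (b), (d)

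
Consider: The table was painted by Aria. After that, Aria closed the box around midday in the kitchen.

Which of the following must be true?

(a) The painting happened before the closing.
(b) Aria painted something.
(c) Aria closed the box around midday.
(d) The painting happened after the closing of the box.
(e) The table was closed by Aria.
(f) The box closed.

(a), (b), (c), (f)

(a) Entailed — the narrative places the painting before the closing.
(b) Entailed — every conjunct here is already in the original painting event.
(c) Entailed — this follows by dropping conjuncts from the closing event's description.
(d) Not entailed — the narrative places the painting before the closing, not after.
(e) Not entailed — Aria closed the box, not the table; the table belongs to the painting event.
(f) Entailed — 'Aria closed the box' is causative; it entails the inchoative 'the box closed'.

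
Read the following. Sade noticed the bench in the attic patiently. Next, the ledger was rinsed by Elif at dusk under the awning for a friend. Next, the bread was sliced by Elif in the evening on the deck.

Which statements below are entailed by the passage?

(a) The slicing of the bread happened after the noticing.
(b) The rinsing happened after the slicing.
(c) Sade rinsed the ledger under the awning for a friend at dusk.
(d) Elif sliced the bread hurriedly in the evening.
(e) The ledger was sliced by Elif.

(a)

(a) Entailed — the narrative places the noticing before the slicing.
(b) Not entailed — the narrative places the rinsing before the slicing, not after.
(c) Not entailed — the passage has Elif rinsing the ledger, not Sade.
(d) Not entailed — 'hurriedly' adds information not in the original event.
(e) Not entailed — Elif sliced the bread, not the ledger; the ledger belongs to the rinsing event.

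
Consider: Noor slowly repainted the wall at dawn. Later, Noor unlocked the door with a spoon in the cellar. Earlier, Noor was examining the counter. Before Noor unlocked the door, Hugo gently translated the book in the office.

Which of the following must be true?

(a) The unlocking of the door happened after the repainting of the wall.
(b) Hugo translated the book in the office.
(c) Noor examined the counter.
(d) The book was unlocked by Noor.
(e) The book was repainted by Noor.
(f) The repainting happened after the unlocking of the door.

(a) Entailed — the narrative places the repainting before the unlocking.
(b) Entailed — every conjunct here is already in the original translating event.
(c) Entailed — 'examine' is an activity; 'was examining' entails that some examining happened, so 'examined' holds.
(d) Not entailed — Noor unlocked the door, not the book; the book belongs to the translating event.
(e) Not entailed — Noor repainted the wall, not the book; the book belongs to the translating event.
(f) Not entailed — the narrative places the repainting before the unlocking, not after.

(a), (b), (c)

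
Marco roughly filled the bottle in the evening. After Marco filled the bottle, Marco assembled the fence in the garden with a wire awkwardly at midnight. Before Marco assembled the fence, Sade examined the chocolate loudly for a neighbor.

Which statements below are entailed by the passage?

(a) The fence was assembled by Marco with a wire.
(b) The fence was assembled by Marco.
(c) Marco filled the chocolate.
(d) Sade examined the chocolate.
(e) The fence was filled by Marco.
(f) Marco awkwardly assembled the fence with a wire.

(a) Entailed — this follows by dropping conjuncts from the assembling event's description.
(b) Entailed — dropping 'with a wire', 'awkwardly', 'in the garden', 'at midnight' leaves a sub-description the original still satisfies.
(c) Not entailed — Marco filled the bottle, not the chocolate; the chocolate belongs to the examining event.
(d) Entailed — the original entails any weakening of itself; this just drops 'for a neighbor', 'loudly'.
(e) Not entailed — Marco filled the bottle, not the fence; the fence belongs to the assembling event.
(f) Entailed — every conjunct here is already in the original assembling event.

(a), (b), (d), (f)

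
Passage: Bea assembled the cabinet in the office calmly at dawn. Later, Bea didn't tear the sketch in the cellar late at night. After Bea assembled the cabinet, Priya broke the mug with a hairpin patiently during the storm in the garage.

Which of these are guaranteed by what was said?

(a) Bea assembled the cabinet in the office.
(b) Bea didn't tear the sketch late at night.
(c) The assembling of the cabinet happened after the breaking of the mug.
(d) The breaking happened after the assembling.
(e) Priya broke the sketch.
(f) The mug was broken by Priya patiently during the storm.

(a), (d), (f)

(a) Entailed — dropping 'at dawn', 'calmly' leaves a sub-description the original still satisfies.
(b) Not entailed — dropping 'in the cellar' under negation is not valid — the original leaves open that Bea tore the sketch some other way.
(c) Not entailed — the narrative places the assembling before the breaking, not after.
(d) Entailed — the narrative places the assembling before the breaking.
(e) Not entailed — Priya broke the mug, not the sketch; the sketch belongs to the tearing event.
(f) Entailed — this follows by dropping conjuncts from the breaking event's description.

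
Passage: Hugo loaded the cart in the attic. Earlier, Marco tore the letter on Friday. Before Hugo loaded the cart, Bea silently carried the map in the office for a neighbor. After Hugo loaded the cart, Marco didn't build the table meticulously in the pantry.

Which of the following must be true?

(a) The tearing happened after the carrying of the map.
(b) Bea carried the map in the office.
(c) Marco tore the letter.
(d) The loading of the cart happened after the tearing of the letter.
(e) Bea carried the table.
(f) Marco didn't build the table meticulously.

(a) Not entailed — the narrative doesn't order the carrying relative to the tearing.
(b) Entailed — every conjunct here is already in the original carrying event.
(c) Entailed — every conjunct here is already in the original tearing event.
(d) Entailed — the narrative places the tearing before the loading.
(e) Not entailed — Bea carried the map, not the table; the table belongs to the building event.
(f) Not entailed — dropping 'in the pantry' under negation is not valid — the original leaves open that Marco built the table some other way.

(b), (c), (d)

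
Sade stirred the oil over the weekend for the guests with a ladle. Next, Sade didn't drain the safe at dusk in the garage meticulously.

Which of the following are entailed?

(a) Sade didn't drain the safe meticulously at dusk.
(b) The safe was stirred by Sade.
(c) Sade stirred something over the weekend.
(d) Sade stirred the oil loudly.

(c)

(a) Not entailed — dropping 'in the garage' under negation is not valid — the original leaves open that Sade drained the safe some other way.
(b) Not entailed — Sade stirred the oil, not the safe; the safe belongs to the draining event.
(c) Entailed — dropping 'for the guests', 'with a ladle' and generalizing the patient leaves a sub-description the original still satisfies.
(d) Not entailed — 'loudly' adds information not in the original event.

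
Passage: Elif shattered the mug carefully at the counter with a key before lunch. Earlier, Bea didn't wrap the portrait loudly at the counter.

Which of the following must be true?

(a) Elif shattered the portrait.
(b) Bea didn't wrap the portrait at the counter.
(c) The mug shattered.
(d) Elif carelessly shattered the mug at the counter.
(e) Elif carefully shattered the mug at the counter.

(a) Not entailed — Elif shattered the mug, not the portrait; the portrait belongs to the wrapping event.
(b) Not entailed — dropping 'loudly' under negation is not valid — the original leaves open that Bea wrapped the portrait some other way.
(c) Entailed — 'Elif shattered the mug' is causative; it entails the inchoative 'the mug shattered'.
(d) Not entailed — 'carelessly' adds a manner not in (and inconsistent with) the original.
(e) Entailed — this follows by dropping conjuncts from the shattering event's description.

(c), (e)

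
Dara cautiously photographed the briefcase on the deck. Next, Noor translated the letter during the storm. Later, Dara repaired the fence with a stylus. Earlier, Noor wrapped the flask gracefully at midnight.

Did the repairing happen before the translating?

no

The narrative orders the translating before the repairing.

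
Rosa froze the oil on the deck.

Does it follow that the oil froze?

yes

'Rosa froze the oil' is the causative; it entails the inchoative 'the oil froze'.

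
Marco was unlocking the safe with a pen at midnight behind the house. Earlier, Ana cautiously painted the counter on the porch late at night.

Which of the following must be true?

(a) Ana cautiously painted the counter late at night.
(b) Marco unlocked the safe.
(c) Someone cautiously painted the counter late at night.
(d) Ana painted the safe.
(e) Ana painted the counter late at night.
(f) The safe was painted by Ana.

(a), (c), (e)

(a) Entailed — this follows by dropping conjuncts from the painting event's description.
(b) Not entailed — 'was unlocking' is progressive on an accomplishment; it does not entail the completed 'unlocked'.
(c) Entailed — the original entails any weakening of itself; this just drops 'on the porch' and generalizes the agent.
(d) Not entailed — Ana painted the counter, not the safe; the safe belongs to the unlocking event.
(e) Entailed — the original entails any weakening of itself; this just drops 'cautiously', 'on the porch'.
(f) Not entailed — Ana painted the counter, not the safe; the safe belongs to the unlocking event.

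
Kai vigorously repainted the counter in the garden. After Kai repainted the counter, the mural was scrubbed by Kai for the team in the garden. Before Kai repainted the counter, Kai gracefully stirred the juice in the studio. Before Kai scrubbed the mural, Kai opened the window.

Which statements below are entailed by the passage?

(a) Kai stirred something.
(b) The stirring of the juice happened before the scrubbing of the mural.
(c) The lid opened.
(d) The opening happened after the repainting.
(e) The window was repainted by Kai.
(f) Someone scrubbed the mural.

(a), (b), (f)

(a) Entailed — every conjunct here is already in the original stirring event.
(b) Entailed — the narrative places the stirring before the scrubbing.
(c) Not entailed — the window is what opened, not the lid.
(d) Not entailed — the narrative doesn't order the repainting relative to the opening.
(e) Not entailed — Kai repainted the counter, not the window; the window belongs to the opening event.
(f) Entailed — this follows by dropping conjuncts from the scrubbing event's description.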